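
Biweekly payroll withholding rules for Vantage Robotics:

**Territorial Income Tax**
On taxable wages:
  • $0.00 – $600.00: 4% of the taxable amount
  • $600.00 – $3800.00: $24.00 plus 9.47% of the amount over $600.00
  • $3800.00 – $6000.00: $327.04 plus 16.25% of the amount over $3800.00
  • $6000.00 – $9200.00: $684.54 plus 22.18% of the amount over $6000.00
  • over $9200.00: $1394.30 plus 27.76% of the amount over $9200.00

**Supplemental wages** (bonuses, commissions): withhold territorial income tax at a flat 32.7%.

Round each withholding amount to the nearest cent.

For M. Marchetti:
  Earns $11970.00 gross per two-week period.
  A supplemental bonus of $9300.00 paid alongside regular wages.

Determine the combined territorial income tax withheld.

Territorial Income Tax: taxable = $11970.00
  $1394.30 + 27.76% × ($11970.00 − $9200.00) = $1394.30 + 27.76% × $2770.00 = $2163.25
Supplemental (32.7% flat on bonus): 32.7% × $9300.00 = $3041.10
Total territorial income tax: $2163.25 + $3041.10 = $5204.35

$5204.35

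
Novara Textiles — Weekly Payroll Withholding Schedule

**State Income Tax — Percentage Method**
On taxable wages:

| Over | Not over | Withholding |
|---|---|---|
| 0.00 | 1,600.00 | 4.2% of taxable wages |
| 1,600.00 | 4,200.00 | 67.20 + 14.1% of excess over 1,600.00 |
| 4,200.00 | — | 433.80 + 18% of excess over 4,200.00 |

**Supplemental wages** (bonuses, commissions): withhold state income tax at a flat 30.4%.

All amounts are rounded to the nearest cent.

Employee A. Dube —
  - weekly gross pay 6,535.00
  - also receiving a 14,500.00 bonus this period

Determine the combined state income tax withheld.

State Income Tax: taxable = 6,535.00
  433.80 + 18% × (6,535.00 − 4,200.00) = 433.80 + 18% × 2,335.00 = 854.10
Supplemental (30.4% flat on bonus): 30.4% × 14,500.00 = 4,408.00
Total state income tax: 854.10 + 4,408.00 = 5,262.10

5,262.10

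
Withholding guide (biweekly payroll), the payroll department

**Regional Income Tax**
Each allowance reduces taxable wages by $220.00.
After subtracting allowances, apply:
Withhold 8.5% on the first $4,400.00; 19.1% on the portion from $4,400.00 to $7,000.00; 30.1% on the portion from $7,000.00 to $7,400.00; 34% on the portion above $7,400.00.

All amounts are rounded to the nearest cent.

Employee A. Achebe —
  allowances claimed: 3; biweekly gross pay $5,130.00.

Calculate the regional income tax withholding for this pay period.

$387.37

Regional Income Tax: taxable = $5,130.00 − 3×$220.00 = $4,470.00
  $374.00 + 19.1% × ($4,470.00 − $4,400.00) = $374.00 + 19.1% × $70.00 = $387.37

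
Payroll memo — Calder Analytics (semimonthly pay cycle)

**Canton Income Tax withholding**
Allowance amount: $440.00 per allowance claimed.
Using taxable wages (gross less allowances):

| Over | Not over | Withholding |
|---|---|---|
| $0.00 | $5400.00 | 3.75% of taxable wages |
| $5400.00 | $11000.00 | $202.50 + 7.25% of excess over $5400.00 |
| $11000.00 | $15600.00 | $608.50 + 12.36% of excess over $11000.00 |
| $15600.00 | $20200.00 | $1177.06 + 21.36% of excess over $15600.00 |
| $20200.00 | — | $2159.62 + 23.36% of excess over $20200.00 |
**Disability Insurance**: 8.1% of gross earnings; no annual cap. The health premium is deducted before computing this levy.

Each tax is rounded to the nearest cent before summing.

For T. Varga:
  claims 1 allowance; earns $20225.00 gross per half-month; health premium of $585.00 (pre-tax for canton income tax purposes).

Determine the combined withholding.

$3536.86

Canton Income Tax: taxable = $20225.00 − $585.00 − 1×$440.00 = $19200.00
  $1177.06 + 21.36% × ($19200.00 − $15600.00) = $1177.06 + 21.36% × $3600.00 = $1946.02
Disability Insurance: 8.1% × $19640.00 = $1590.84
Total: $1946.02 + $1590.84 = $3536.86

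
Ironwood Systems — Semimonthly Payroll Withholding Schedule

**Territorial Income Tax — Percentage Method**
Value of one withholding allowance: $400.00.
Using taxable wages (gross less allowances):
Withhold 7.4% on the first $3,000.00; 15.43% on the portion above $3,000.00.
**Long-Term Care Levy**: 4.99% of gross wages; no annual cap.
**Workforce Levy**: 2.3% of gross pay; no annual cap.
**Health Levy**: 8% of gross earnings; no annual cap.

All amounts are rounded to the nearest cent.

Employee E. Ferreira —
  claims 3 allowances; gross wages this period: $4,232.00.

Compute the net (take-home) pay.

$3,357.98

Territorial Income Tax: taxable = $4,232.00 − 3×$400.00 = $3,032.00
  $222.00 + 15.43% × ($3,032.00 − $3,000.00) = $222.00 + 15.43% × $32.00 = $226.94
Long-Term Care Levy: 4.99% × $4,232.00 = $211.18
Workforce Levy: 2.3% × $4,232.00 = $97.34
Health Levy: 8% × $4,232.00 = $338.56
Total withheld: $226.94 + $211.18 + $97.34 + $338.56 = $874.02
Net pay: $4,232.00 − $874.02 = $3,357.98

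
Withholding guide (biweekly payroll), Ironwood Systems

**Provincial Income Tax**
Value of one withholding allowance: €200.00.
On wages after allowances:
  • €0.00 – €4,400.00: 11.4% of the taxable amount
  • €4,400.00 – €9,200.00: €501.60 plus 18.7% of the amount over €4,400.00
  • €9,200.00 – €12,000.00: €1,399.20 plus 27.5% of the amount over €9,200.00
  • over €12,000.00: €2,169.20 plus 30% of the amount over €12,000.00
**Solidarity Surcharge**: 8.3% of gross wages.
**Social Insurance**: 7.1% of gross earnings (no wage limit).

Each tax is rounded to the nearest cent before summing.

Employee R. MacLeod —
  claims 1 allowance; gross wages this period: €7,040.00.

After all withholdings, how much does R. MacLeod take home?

€4,997.96

Provincial Income Tax: taxable = €7,040.00 − 1×€200.00 = €6,840.00
  €501.60 + 18.7% × (€6,840.00 − €4,400.00) = €501.60 + 18.7% × €2,440.00 = €957.88
Solidarity Surcharge: 8.3% × €7,040.00 = €584.32
Social Insurance: 7.1% × €7,040.00 = €499.84
Total withheld: €957.88 + €584.32 + €499.84 = €2,042.04
Net pay: €7,040.00 − €2,042.04 = €4,997.96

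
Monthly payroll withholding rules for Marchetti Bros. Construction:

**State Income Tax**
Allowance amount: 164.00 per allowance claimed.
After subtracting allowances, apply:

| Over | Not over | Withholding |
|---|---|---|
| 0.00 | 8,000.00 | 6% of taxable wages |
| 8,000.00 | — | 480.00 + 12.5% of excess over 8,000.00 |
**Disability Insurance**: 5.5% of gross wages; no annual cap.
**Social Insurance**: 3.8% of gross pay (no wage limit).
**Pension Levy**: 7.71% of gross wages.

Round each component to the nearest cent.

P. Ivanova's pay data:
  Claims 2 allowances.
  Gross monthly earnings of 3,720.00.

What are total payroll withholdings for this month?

836.29

State Income Tax: taxable = 3,720.00 − 2×164.00 = 3,392.00
  6% × 3,392.00 = 203.52
Disability Insurance: 5.5% × 3,720.00 = 204.60
Social Insurance: 3.8% × 3,720.00 = 141.36
Pension Levy: 7.71% × 3,720.00 = 286.81
Total: 203.52 + 204.60 + 141.36 + 286.81 = 836.29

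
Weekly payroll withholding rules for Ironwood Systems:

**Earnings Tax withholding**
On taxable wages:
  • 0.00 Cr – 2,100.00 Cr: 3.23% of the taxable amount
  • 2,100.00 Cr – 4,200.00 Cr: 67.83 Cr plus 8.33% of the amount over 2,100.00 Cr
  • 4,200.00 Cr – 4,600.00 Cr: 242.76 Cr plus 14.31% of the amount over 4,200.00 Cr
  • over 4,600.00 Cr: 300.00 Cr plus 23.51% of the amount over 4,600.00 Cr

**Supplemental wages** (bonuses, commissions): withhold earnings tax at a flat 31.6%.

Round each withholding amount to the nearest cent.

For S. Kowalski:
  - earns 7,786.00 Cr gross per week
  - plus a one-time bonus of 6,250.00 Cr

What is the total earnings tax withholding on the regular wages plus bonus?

3,024.03 Cr

Earnings Tax: taxable = 7,786.00 Cr
  300.00 Cr + 23.51% × (7,786.00 Cr − 4,600.00 Cr) = 300.00 Cr + 23.51% × 3,186.00 Cr = 1,049.03 Cr
Supplemental (31.6% flat on bonus): 31.6% × 6,250.00 Cr = 1,975.00 Cr
Total earnings tax: 1,049.03 Cr + 1,975.00 Cr = 3,024.03 Cr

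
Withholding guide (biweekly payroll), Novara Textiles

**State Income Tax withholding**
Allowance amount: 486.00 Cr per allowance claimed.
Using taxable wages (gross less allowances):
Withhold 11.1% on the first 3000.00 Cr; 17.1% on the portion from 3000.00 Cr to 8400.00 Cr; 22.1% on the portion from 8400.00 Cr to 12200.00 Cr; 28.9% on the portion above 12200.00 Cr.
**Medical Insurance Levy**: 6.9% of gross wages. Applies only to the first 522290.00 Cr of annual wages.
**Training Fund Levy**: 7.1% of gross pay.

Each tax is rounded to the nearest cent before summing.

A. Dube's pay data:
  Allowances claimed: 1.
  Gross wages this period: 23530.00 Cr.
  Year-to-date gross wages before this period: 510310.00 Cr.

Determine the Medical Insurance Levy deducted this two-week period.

Medical Insurance Levy: cap 522290.00 Cr − YTD 510310.00 Cr = 11980.00 Cr subject; 6.9% × 11980.00 Cr = 826.62 Cr

826.62 Cr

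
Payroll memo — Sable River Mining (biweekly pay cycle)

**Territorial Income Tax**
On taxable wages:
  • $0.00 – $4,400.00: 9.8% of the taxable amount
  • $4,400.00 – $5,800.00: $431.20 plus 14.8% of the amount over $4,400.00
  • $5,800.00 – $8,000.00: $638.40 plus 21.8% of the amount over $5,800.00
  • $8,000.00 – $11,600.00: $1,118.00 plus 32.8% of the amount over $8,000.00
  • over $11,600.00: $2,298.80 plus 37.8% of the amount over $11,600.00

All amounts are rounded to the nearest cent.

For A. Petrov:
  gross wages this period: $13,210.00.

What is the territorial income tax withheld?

Territorial Income Tax: taxable = $13,210.00
  $2,298.80 + 37.8% × ($13,210.00 − $11,600.00) = $2,298.80 + 37.8% × $1,610.00 = $2,907.38

$2,907.38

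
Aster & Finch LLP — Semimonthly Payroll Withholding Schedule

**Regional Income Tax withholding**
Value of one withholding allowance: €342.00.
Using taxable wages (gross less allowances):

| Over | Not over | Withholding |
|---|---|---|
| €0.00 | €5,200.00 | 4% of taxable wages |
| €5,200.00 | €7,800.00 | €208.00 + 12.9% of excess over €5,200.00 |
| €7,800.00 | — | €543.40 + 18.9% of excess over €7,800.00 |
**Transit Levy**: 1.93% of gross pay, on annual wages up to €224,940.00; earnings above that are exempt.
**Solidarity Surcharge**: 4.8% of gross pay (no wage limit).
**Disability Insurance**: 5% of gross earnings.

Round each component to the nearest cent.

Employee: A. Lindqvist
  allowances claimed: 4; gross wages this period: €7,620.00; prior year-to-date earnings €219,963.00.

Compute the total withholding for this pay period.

Regional Income Tax: taxable = €7,620.00 − 4×€342.00 = €6,252.00
  €208.00 + 12.9% × (€6,252.00 − €5,200.00) = €208.00 + 12.9% × €1,052.00 = €343.71
Transit Levy: cap €224,940.00 − YTD €219,963.00 = €4,977.00 subject; 1.93% × €4,977.00 = €96.06
Solidarity Surcharge: 4.8% × €7,620.00 = €365.76
Disability Insurance: 5% × €7,620.00 = €381.00
Total: €343.71 + €96.06 + €365.76 + €381.00 = €1,186.53

€1,186.53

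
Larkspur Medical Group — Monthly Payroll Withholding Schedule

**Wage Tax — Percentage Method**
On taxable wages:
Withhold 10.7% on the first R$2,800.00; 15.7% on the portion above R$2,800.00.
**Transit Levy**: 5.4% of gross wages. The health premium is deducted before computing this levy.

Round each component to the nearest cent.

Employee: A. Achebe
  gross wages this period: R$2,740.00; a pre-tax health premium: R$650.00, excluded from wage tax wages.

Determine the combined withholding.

R$336.49

Wage Tax: taxable = R$2,740.00 − R$650.00 = R$2,090.00
  10.7% × R$2,090.00 = R$223.63
Transit Levy: 5.4% × R$2,090.00 = R$112.86
Total: R$223.63 + R$112.86 = R$336.49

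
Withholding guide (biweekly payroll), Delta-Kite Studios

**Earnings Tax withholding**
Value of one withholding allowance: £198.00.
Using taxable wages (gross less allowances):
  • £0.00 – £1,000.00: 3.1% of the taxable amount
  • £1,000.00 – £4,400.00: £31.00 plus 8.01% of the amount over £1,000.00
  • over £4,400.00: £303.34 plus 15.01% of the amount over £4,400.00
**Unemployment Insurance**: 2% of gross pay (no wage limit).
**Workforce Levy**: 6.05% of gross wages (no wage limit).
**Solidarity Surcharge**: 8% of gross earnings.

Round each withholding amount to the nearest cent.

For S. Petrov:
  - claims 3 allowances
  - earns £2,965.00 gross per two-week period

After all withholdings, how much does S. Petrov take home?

Earnings Tax: taxable = £2,965.00 − 3×£198.00 = £2,371.00
  £31.00 + 8.01% × (£2,371.00 − £1,000.00) = £31.00 + 8.01% × £1,371.00 = £140.82
Unemployment Insurance: 2% × £2,965.00 = £59.30
Workforce Levy: 6.05% × £2,965.00 = £179.38
Solidarity Surcharge: 8% × £2,965.00 = £237.20
Total withheld: £140.82 + £59.30 + £179.38 + £237.20 = £616.70
Net pay: £2,965.00 − £616.70 = £2,348.30

£2,348.30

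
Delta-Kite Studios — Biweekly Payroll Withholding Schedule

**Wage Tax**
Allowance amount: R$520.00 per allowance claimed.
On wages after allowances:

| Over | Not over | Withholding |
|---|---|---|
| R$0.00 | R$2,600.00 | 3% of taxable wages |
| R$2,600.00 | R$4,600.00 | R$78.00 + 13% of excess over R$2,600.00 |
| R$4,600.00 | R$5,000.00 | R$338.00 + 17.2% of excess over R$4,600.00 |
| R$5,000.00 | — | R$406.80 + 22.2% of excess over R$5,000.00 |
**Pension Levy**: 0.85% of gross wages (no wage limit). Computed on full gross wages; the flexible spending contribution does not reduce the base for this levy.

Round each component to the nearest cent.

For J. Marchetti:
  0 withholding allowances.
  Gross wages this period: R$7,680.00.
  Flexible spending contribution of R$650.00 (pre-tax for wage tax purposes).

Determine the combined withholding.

R$922.74

Wage Tax: taxable = R$7,680.00 − R$650.00 = R$7,030.00
  R$406.80 + 22.2% × (R$7,030.00 − R$5,000.00) = R$406.80 + 22.2% × R$2,030.00 = R$857.46
Pension Levy: 0.85% × R$7,680.00 = R$65.28
Total: R$857.46 + R$65.28 = R$922.74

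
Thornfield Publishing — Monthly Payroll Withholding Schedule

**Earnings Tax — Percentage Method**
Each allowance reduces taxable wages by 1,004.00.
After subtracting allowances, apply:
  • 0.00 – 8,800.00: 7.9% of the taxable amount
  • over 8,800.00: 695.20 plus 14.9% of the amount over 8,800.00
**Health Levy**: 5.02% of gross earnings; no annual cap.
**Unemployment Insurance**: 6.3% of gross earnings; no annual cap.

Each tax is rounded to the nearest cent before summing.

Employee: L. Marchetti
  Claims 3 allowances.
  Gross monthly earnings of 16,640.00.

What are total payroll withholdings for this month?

Earnings Tax: taxable = 16,640.00 − 3×1,004.00 = 13,628.00
  695.20 + 14.9% × (13,628.00 − 8,800.00) = 695.20 + 14.9% × 4,828.00 = 1,414.57
Health Levy: 5.02% × 16,640.00 = 835.33
Unemployment Insurance: 6.3% × 16,640.00 = 1,048.32
Total: 1,414.57 + 835.33 + 1,048.32 = 3,298.22

3,298.22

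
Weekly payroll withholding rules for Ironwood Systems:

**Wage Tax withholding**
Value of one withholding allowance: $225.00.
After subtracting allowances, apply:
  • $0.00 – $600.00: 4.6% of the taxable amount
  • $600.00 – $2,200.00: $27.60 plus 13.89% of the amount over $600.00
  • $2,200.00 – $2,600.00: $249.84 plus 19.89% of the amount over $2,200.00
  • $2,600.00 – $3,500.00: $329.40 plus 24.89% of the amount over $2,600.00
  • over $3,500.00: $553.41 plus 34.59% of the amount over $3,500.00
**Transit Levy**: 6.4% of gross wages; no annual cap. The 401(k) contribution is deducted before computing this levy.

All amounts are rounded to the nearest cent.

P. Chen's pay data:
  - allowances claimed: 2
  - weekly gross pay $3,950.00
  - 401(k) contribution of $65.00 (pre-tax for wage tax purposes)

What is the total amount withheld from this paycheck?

Wage Tax: taxable = $3,950.00 − $65.00 − 2×$225.00 = $3,435.00
  $329.40 + 24.89% × ($3,435.00 − $2,600.00) = $329.40 + 24.89% × $835.00 = $537.23
Transit Levy: 6.4% × $3,885.00 = $248.64
Total: $537.23 + $248.64 = $785.87

$785.87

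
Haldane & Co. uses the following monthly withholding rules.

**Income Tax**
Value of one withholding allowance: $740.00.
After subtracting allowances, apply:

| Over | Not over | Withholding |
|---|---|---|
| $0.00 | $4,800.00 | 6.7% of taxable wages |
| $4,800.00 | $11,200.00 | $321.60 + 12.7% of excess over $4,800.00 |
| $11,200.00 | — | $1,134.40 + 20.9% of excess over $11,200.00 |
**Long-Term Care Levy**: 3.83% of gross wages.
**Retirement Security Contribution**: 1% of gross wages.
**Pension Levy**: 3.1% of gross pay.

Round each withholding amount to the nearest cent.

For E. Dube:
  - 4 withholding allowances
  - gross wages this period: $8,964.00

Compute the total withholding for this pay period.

$1,185.35

Income Tax: taxable = $8,964.00 − 4×$740.00 = $6,004.00
  $321.60 + 12.7% × ($6,004.00 − $4,800.00) = $321.60 + 12.7% × $1,204.00 = $474.51
Long-Term Care Levy: 3.83% × $8,964.00 = $343.32
Retirement Security Contribution: 1% × $8,964.00 = $89.64
Pension Levy: 3.1% × $8,964.00 = $277.88
Total: $474.51 + $343.32 + $89.64 + $277.88 = $1,185.35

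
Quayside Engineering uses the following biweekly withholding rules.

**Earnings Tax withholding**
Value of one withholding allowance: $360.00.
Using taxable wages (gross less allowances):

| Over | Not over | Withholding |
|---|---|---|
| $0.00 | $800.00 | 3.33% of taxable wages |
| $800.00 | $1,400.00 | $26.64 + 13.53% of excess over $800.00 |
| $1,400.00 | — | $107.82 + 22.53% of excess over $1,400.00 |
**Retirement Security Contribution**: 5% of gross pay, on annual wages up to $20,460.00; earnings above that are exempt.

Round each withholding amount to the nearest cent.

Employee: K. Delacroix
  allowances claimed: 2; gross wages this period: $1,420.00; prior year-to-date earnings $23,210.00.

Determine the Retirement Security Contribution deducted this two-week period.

$0.00

Retirement Security Contribution: YTD $23,210.00 ≥ cap $20,460.00 → $0.00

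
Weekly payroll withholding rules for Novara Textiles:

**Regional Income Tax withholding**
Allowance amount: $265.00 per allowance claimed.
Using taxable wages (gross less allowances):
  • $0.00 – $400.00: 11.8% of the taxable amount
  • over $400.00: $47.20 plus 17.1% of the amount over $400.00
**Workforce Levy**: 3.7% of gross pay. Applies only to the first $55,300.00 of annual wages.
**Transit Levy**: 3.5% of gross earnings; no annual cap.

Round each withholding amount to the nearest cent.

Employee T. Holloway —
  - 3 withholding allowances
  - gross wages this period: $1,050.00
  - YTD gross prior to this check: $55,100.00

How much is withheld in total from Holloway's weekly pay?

$74.24

Regional Income Tax: taxable = $1,050.00 − 3×$265.00 = $255.00
  11.8% × $255.00 = $30.09
Workforce Levy: cap $55,300.00 − YTD $55,100.00 = $200.00 subject; 3.7% × $200.00 = $7.40
Transit Levy: 3.5% × $1,050.00 = $36.75
Total: $30.09 + $7.40 + $36.75 = $74.24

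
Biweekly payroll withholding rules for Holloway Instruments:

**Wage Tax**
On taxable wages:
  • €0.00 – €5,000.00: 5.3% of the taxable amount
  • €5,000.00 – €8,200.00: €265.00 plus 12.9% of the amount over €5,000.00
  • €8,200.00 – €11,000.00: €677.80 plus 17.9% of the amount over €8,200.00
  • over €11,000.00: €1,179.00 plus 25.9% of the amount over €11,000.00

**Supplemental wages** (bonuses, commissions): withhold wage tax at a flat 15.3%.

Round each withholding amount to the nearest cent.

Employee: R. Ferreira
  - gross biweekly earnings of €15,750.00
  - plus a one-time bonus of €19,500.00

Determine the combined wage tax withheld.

€5,392.75

Wage Tax: taxable = €15,750.00
  €1,179.00 + 25.9% × (€15,750.00 − €11,000.00) = €1,179.00 + 25.9% × €4,750.00 = €2,409.25
Supplemental (15.3% flat on bonus): 15.3% × €19,500.00 = €2,983.50
Total wage tax: €2,409.25 + €2,983.50 = €5,392.75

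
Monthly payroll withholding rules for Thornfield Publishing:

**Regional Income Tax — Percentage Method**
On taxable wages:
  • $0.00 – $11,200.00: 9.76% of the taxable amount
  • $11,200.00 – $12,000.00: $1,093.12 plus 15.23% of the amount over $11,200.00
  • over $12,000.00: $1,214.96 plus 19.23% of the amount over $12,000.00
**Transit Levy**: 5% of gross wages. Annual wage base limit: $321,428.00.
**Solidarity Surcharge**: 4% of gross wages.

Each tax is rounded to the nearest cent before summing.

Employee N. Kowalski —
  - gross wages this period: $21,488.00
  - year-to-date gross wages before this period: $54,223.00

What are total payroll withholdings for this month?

$4,973.42

Regional Income Tax: taxable = $21,488.00
  $1,214.96 + 19.23% × ($21,488.00 − $12,000.00) = $1,214.96 + 19.23% × $9,488.00 = $3,039.50
Transit Levy: 5% × $21,488.00 = $1,074.40
Solidarity Surcharge: 4% × $21,488.00 = $859.52
Total: $3,039.50 + $1,074.40 + $859.52 = $4,973.42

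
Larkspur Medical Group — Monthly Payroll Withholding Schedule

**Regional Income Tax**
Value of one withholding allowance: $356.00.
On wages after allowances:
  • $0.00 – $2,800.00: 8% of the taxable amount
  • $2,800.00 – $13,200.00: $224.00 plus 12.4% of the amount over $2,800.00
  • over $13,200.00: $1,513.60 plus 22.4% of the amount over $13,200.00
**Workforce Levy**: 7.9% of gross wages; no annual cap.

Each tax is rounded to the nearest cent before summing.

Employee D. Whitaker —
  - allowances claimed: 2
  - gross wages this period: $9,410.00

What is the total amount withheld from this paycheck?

$1,698.74

Regional Income Tax: taxable = $9,410.00 − 2×$356.00 = $8,698.00
  $224.00 + 12.4% × ($8,698.00 − $2,800.00) = $224.00 + 12.4% × $5,898.00 = $955.35
Workforce Levy: 7.9% × $9,410.00 = $743.39
Total: $955.35 + $743.39 = $1,698.74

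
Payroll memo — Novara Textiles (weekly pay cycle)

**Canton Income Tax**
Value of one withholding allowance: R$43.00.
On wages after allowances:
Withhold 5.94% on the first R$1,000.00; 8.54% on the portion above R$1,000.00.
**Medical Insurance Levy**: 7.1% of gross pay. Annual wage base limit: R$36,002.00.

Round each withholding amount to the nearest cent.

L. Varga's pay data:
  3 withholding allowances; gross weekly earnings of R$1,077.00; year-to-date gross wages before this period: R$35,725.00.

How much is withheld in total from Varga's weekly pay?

R$75.98

Canton Income Tax: taxable = R$1,077.00 − 3×R$43.00 = R$948.00
  5.94% × R$948.00 = R$56.31
Medical Insurance Levy: cap R$36,002.00 − YTD R$35,725.00 = R$277.00 subject; 7.1% × R$277.00 = R$19.67
Total: R$56.31 + R$19.67 = R$75.98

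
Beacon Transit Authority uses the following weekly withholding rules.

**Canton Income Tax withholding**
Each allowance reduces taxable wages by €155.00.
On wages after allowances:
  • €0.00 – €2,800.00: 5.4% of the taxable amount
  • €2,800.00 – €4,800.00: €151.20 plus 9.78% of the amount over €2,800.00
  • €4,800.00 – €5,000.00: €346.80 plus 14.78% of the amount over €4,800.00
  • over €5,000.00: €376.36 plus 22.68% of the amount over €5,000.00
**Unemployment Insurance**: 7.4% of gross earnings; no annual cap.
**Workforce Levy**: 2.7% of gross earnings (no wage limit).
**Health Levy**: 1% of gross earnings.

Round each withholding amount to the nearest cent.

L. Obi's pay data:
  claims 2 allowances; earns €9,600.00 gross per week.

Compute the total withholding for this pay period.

€2,414.93

Canton Income Tax: taxable = €9,600.00 − 2×€155.00 = €9,290.00
  €376.36 + 22.68% × (€9,290.00 − €5,000.00) = €376.36 + 22.68% × €4,290.00 = €1,349.33
Unemployment Insurance: 7.4% × €9,600.00 = €710.40
Workforce Levy: 2.7% × €9,600.00 = €259.20
Health Levy: 1% × €9,600.00 = €96.00
Total: €1,349.33 + €710.40 + €259.20 + €96.00 = €2,414.93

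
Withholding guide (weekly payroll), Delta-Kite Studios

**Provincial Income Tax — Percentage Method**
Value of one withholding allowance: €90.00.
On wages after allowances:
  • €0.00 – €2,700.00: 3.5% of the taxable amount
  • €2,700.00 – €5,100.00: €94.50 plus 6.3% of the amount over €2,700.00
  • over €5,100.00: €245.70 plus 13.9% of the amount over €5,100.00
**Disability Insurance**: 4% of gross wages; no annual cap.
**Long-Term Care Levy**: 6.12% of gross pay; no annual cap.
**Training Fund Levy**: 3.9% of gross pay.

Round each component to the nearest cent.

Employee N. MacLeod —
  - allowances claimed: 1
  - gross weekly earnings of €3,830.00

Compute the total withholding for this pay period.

€696.99

Provincial Income Tax: taxable = €3,830.00 − 1×€90.00 = €3,740.00
  €94.50 + 6.3% × (€3,740.00 − €2,700.00) = €94.50 + 6.3% × €1,040.00 = €160.02
Disability Insurance: 4% × €3,830.00 = €153.20
Long-Term Care Levy: 6.12% × €3,830.00 = €234.40
Training Fund Levy: 3.9% × €3,830.00 = €149.37
Total: €160.02 + €153.20 + €234.40 + €149.37 = €696.99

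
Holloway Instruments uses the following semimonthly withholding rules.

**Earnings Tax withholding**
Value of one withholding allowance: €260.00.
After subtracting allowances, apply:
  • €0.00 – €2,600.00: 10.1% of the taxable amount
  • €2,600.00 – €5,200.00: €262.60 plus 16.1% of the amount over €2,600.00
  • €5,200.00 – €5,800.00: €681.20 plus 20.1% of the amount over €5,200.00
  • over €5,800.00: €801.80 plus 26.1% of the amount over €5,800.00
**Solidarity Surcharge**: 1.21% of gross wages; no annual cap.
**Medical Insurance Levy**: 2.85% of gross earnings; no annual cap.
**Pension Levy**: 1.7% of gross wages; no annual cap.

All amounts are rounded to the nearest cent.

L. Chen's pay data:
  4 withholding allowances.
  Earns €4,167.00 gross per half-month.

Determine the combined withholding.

€587.47

Earnings Tax: taxable = €4,167.00 − 4×€260.00 = €3,127.00
  €262.60 + 16.1% × (€3,127.00 − €2,600.00) = €262.60 + 16.1% × €527.00 = €347.45
Solidarity Surcharge: 1.21% × €4,167.00 = €50.42
Medical Insurance Levy: 2.85% × €4,167.00 = €118.76
Pension Levy: 1.7% × €4,167.00 = €70.84
Total: €347.45 + €50.42 + €118.76 + €70.84 = €587.47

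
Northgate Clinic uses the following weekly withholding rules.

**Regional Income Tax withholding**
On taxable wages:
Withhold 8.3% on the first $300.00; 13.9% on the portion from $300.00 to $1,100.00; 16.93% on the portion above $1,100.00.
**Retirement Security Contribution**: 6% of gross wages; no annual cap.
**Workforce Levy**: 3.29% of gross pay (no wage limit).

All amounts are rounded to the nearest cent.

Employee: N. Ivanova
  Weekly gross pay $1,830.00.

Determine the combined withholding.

Regional Income Tax: taxable = $1,830.00
  $136.10 + 16.93% × ($1,830.00 − $1,100.00) = $136.10 + 16.93% × $730.00 = $259.69
Retirement Security Contribution: 6% × $1,830.00 = $109.80
Workforce Levy: 3.29% × $1,830.00 = $60.21
Total: $259.69 + $109.80 + $60.21 = $429.70

$429.70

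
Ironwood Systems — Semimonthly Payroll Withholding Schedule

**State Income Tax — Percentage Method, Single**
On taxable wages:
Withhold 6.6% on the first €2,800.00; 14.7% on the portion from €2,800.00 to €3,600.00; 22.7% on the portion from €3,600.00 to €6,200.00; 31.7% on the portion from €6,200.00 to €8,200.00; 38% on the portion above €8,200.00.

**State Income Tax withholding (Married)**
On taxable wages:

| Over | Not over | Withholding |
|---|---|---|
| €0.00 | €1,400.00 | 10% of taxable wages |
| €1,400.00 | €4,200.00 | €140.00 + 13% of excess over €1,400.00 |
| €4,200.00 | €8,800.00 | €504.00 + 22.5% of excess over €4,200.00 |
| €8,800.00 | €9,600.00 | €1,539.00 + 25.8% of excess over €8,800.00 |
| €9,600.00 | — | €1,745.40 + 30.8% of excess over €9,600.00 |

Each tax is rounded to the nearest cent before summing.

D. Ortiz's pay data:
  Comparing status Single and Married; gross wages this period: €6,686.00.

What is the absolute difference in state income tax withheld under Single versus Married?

€16.69

State Income Tax (Single): taxable = €6,686.00
  €892.60 + 31.7% × (€6,686.00 − €6,200.00) = €892.60 + 31.7% × €486.00 = €1,046.66
State Income Tax (Married): taxable = €6,686.00
  €504.00 + 22.5% × (€6,686.00 − €4,200.00) = €504.00 + 22.5% × €2,486.00 = €1,063.35
Difference: |€1,046.66 − €1,063.35| = €16.69 (higher under Married)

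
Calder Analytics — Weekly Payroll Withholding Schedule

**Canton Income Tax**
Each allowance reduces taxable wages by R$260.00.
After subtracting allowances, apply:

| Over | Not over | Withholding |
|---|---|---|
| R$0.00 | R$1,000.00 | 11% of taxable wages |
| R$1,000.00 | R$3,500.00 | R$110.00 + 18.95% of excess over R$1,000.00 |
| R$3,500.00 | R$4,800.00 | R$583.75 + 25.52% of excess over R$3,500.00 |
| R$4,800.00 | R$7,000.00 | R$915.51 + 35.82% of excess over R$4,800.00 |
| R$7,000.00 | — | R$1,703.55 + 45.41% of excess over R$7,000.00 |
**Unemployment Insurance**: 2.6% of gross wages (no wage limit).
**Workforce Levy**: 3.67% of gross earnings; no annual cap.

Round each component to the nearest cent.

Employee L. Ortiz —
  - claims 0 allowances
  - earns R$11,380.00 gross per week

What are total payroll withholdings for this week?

R$4,406.04

Canton Income Tax: taxable = R$11,380.00
  R$1,703.55 + 45.41% × (R$11,380.00 − R$7,000.00) = R$1,703.55 + 45.41% × R$4,380.00 = R$3,692.51
Unemployment Insurance: 2.6% × R$11,380.00 = R$295.88
Workforce Levy: 3.67% × R$11,380.00 = R$417.65
Total: R$3,692.51 + R$295.88 + R$417.65 = R$4,406.04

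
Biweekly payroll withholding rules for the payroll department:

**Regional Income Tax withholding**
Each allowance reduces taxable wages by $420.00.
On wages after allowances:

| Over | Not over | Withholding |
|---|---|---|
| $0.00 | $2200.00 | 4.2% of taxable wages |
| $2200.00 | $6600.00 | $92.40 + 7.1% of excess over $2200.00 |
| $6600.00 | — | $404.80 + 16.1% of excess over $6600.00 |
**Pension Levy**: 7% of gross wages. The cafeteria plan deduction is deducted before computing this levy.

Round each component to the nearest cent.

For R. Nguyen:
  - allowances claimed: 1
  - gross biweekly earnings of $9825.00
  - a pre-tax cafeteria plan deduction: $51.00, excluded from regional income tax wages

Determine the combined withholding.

$1532.37

Regional Income Tax: taxable = $9825.00 − $51.00 − 1×$420.00 = $9354.00
  $404.80 + 16.1% × ($9354.00 − $6600.00) = $404.80 + 16.1% × $2754.00 = $848.19
Pension Levy: 7% × $9774.00 = $684.18
Total: $848.19 + $684.18 = $1532.37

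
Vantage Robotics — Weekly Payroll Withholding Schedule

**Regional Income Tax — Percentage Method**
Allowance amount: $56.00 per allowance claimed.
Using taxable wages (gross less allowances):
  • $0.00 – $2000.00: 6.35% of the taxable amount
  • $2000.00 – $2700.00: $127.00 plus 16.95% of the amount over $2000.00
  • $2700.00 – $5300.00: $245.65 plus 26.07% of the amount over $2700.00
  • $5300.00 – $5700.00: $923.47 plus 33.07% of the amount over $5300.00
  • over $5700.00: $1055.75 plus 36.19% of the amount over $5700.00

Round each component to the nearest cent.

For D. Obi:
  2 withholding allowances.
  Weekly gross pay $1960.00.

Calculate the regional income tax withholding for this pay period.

$117.35

Regional Income Tax: taxable = $1960.00 − 2×$56.00 = $1848.00
  6.35% × $1848.00 = $117.35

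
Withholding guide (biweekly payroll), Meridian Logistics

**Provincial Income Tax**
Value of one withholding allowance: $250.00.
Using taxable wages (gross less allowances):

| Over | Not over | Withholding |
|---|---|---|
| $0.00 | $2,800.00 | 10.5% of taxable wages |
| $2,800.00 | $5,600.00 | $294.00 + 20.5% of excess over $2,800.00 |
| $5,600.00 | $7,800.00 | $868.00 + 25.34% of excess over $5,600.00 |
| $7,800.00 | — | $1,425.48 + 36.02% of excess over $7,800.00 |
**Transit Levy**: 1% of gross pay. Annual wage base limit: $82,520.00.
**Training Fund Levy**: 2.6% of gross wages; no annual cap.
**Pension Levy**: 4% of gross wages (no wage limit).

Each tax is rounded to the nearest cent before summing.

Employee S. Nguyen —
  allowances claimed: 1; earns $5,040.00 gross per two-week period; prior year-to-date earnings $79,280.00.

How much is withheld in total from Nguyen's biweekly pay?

$1,066.99

Provincial Income Tax: taxable = $5,040.00 − 1×$250.00 = $4,790.00
  $294.00 + 20.5% × ($4,790.00 − $2,800.00) = $294.00 + 20.5% × $1,990.00 = $701.95
Transit Levy: cap $82,520.00 − YTD $79,280.00 = $3,240.00 subject; 1% × $3,240.00 = $32.40
Training Fund Levy: 2.6% × $5,040.00 = $131.04
Pension Levy: 4% × $5,040.00 = $201.60
Total: $701.95 + $32.40 + $131.04 + $201.60 = $1,066.99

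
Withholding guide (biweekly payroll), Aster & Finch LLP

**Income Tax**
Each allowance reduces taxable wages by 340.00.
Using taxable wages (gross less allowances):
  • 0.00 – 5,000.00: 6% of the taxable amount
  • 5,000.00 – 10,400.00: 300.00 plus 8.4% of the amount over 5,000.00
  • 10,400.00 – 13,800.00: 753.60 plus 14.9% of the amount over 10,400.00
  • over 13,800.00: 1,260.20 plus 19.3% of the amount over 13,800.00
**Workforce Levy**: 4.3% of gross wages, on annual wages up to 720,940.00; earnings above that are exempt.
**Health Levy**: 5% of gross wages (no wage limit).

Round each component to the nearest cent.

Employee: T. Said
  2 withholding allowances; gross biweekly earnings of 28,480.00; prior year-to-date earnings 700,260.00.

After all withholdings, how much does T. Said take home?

22,204.56

Income Tax: taxable = 28,480.00 − 2×340.00 = 27,800.00
  1,260.20 + 19.3% × (27,800.00 − 13,800.00) = 1,260.20 + 19.3% × 14,000.00 = 3,962.20
Workforce Levy: cap 720,940.00 − YTD 700,260.00 = 20,680.00 subject; 4.3% × 20,680.00 = 889.24
Health Levy: 5% × 28,480.00 = 1,424.00
Total withheld: 3,962.20 + 889.24 + 1,424.00 = 6,275.44
Net pay: 28,480.00 − 6,275.44 = 22,204.56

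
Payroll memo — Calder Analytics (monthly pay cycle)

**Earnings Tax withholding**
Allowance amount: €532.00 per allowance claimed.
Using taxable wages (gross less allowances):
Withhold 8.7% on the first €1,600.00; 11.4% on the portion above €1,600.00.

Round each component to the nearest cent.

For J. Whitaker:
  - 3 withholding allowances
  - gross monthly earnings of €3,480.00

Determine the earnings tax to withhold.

€171.58

Earnings Tax: taxable = €3,480.00 − 3×€532.00 = €1,884.00
  €139.20 + 11.4% × (€1,884.00 − €1,600.00) = €139.20 + 11.4% × €284.00 = €171.58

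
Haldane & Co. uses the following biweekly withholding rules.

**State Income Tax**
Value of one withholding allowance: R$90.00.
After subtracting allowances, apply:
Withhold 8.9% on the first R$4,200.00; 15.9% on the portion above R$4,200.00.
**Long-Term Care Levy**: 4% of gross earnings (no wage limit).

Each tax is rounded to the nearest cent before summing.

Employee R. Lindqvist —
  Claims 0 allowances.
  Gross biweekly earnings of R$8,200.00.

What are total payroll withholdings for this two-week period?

State Income Tax: taxable = R$8,200.00
  R$373.80 + 15.9% × (R$8,200.00 − R$4,200.00) = R$373.80 + 15.9% × R$4,000.00 = R$1,009.80
Long-Term Care Levy: 4% × R$8,200.00 = R$328.00
Total: R$1,009.80 + R$328.00 = R$1,337.80

R$1,337.80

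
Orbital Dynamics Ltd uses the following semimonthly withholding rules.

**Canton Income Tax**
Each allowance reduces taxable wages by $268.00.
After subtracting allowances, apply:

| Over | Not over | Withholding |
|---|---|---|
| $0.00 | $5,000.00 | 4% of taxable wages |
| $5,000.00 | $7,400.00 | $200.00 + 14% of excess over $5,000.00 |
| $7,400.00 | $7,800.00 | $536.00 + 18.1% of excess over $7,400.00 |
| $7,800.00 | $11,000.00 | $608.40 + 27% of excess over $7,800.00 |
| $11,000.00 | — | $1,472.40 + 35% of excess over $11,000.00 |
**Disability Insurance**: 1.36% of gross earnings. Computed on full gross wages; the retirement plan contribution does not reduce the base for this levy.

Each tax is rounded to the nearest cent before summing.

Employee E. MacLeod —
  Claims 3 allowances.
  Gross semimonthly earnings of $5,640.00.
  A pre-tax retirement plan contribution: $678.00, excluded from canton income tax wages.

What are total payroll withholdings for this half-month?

Canton Income Tax: taxable = $5,640.00 − $678.00 − 3×$268.00 = $4,158.00
  4% × $4,158.00 = $166.32
Disability Insurance: 1.36% × $5,640.00 = $76.70
Total: $166.32 + $76.70 = $243.02

$243.02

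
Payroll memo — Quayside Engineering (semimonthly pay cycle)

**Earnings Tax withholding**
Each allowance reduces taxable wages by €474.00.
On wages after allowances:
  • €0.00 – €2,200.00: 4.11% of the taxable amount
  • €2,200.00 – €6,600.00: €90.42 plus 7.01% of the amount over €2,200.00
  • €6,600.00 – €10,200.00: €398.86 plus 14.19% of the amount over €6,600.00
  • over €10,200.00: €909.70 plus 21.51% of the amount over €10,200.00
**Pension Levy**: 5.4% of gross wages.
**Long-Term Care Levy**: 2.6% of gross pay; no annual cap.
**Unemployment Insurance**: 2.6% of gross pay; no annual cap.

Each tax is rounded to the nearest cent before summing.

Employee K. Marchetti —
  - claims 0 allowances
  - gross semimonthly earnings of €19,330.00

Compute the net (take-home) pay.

€14,407.46

Earnings Tax: taxable = €19,330.00
  €909.70 + 21.51% × (€19,330.00 − €10,200.00) = €909.70 + 21.51% × €9,130.00 = €2,873.56
Pension Levy: 5.4% × €19,330.00 = €1,043.82
Long-Term Care Levy: 2.6% × €19,330.00 = €502.58
Unemployment Insurance: 2.6% × €19,330.00 = €502.58
Total withheld: €2,873.56 + €1,043.82 + €502.58 + €502.58 = €4,922.54
Net pay: €19,330.00 − €4,922.54 = €14,407.46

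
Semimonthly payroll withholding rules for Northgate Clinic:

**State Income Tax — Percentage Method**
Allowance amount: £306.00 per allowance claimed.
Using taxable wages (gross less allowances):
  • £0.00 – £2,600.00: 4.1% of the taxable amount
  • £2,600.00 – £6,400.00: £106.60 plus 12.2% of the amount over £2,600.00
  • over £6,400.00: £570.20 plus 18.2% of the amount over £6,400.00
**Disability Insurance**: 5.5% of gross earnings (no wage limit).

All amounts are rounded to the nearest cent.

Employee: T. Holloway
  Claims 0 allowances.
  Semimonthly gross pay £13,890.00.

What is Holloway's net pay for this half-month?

£11,192.67

State Income Tax: taxable = £13,890.00
  £570.20 + 18.2% × (£13,890.00 − £6,400.00) = £570.20 + 18.2% × £7,490.00 = £1,933.38
Disability Insurance: 5.5% × £13,890.00 = £763.95
Total withheld: £1,933.38 + £763.95 = £2,697.33
Net pay: £13,890.00 − £2,697.33 = £11,192.67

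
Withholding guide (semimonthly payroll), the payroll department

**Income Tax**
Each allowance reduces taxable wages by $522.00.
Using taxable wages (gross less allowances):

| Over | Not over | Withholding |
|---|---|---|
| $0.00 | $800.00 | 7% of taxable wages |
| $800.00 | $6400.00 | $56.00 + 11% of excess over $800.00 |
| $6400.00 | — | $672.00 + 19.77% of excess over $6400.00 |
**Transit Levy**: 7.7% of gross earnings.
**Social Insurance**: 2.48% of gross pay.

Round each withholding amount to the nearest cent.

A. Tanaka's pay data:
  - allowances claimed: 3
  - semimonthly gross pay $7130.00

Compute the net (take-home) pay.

$5824.13

Income Tax: taxable = $7130.00 − 3×$522.00 = $5564.00
  $56.00 + 11% × ($5564.00 − $800.00) = $56.00 + 11% × $4764.00 = $580.04
Transit Levy: 7.7% × $7130.00 = $549.01
Social Insurance: 2.48% × $7130.00 = $176.82
Total withheld: $580.04 + $549.01 + $176.82 = $1305.87
Net pay: $7130.00 − $1305.87 = $5824.13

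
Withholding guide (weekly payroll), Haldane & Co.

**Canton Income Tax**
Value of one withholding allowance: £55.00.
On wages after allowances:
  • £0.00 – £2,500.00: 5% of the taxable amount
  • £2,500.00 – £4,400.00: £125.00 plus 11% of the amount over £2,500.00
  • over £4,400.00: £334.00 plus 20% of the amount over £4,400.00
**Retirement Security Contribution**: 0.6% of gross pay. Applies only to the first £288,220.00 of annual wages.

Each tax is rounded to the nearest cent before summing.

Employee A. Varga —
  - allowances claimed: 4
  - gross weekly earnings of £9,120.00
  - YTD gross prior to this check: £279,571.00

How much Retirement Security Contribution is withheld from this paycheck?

Retirement Security Contribution: cap £288,220.00 − YTD £279,571.00 = £8,649.00 subject; 0.6% × £8,649.00 = £51.89

£51.89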